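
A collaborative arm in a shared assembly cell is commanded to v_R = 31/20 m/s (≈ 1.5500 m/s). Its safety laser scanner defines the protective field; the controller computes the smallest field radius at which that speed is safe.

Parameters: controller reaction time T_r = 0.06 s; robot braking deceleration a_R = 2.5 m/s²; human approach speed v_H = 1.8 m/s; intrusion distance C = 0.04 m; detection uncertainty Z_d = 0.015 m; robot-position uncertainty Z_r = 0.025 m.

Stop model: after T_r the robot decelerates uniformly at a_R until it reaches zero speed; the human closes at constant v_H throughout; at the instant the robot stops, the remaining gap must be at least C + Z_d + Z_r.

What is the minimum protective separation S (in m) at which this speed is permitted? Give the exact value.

stop time T_s = (31/20)/(5/2) = 0.6200 s
robot in T_r: 1.5500·0.0600 = 0.0930 m
braking distance = 1.5500²/(2·2.5000) = 0.4805 m
human over T_r+T_s: 1.8000·(0.0600+0.6200) = 1.2240 m
residual clearance needed = 0.0400+0.0150+0.0250 = 0.0800 m
S_min ≈ 0.0930+0.4805+1.2240+0.0800  ⇒  S_min = 751/400 m

S_min = 751/400 m = 1.8775 m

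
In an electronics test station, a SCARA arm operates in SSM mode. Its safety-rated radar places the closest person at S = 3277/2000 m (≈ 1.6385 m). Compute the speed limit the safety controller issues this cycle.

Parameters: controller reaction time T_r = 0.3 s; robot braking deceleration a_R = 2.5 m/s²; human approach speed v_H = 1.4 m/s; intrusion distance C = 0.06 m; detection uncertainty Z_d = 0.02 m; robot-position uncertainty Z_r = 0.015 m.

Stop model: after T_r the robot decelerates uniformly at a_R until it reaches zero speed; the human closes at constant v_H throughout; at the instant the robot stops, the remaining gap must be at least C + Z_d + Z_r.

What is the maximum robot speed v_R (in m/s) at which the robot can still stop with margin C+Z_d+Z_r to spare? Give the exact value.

v_R_max = 21/20 m/s = 1.0500 m/s

quadratic (1/5)·v² + (43/50)·v + (-2247/2000) = 0
  disc = (43/50)² − 4·(1/5)·(-2247/2000) = 1024/625 ; √disc = 32/25
  v_R = (−(43/50) + 32/25) / (2·(1/5)) = 21/20 m/s
check:
braking lasts T_s = (21/20)/(5/2) = 0.4200 s
robot in T_r: 1.0500·0.3000 = 0.3150 m
robot covers 1.0500·0.4200 − ½·2.5000·0.4200² = 0.2205 m while stopping
human over T_r+T_s: 1.4000·(0.3000+0.4200) = 1.0080 m
margins: 0.0600+0.0200+0.0150 = 0.0950 m
sum ≈ 0.3150+0.2205+1.0080+0.0950 ≈ 1.6385 m = S ✓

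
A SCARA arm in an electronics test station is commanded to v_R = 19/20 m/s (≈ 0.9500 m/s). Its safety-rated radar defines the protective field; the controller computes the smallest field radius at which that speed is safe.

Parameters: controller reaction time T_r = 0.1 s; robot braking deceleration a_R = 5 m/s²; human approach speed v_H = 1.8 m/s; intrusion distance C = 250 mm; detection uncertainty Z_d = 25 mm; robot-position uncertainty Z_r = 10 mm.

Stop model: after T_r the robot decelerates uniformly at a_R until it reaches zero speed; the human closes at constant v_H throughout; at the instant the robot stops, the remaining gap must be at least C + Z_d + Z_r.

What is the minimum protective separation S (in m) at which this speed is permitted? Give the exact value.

stop time T_s = (19/20)/5 = 0.1900 s
robot covers v_R·T_r = 0.9500·0.1000 = 0.0950 m before braking
braking distance = 0.9500²/(2·5.0000) = 0.0902 m
human over T_r+T_s: 1.8000·(0.1000+0.1900) = 0.5220 m
margins: 0.2500+0.0250+0.0100 = 0.2850 m
S_min ≈ 0.0950+0.0902+0.5220+0.2850  ⇒  S_min = 3969/4000 m

S_min = 3969/4000 m = 0.9922 m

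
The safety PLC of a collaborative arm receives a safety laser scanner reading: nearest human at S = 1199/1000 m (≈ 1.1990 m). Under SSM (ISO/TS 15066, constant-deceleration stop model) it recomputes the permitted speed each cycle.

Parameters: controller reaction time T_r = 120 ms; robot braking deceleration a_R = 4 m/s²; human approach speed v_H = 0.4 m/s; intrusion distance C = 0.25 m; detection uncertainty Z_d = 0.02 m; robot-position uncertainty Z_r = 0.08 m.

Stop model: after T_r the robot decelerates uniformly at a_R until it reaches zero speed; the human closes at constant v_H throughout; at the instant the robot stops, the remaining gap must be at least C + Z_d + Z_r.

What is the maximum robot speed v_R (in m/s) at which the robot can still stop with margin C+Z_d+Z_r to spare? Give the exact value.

v_R_max = 9/5 m/s = 1.8000 m/s

quadratic (1/8)·v² + (11/50)·v + (-801/1000) = 0
  disc = (11/50)² − 4·(1/8)·(-801/1000) = 4489/10000 ; √disc = 67/100
  v_R = (−(11/50) + 67/100) / (2·(1/8)) = 9/5 m/s
check:
braking lasts T_s = (9/5)/4 = 0.4500 s
reaction-phase robot travel = 1.8000·0.1200 = 0.2160 m
braking distance = 1.8000²/(2·4.0000) = 0.4050 m
human over T_r+T_s: 0.4000·(0.1200+0.4500) = 0.2280 m
C+Z_d+Z_r = 0.2500+0.0200+0.0800 = 0.3500 m
sum ≈ 0.2160+0.4050+0.2280+0.3500 ≈ 1.1990 m = S ✓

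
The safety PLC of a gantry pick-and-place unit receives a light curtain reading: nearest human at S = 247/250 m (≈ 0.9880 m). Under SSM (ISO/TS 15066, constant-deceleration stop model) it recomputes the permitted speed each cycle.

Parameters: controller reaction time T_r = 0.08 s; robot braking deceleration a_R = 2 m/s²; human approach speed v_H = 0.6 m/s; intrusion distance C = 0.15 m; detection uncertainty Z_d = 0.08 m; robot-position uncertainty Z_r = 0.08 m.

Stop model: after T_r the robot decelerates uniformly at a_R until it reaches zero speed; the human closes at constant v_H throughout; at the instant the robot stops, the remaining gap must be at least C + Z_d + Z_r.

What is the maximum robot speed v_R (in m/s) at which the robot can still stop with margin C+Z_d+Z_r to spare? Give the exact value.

quadratic (1/4)·v² + (19/50)·v + (-63/100) = 0
  disc = (19/50)² − 4·(1/4)·(-63/100) = 484/625 ; √disc = 22/25
  v_R = (−(19/50) + 22/25) / (2·(1/4)) = 1 m/s
check:
T_s = v_R/a_R = 1/2 = 0.5000 s
robot in T_r: 1.0000·0.0800 = 0.0800 m
braking distance = 1.0000²/(2·2.0000) = 0.2500 m
human over T_r+T_s: 0.6000·(0.0800+0.5000) = 0.3480 m
residual clearance needed = 0.1500+0.0800+0.0800 = 0.3100 m
sum ≈ 0.0800+0.2500+0.3480+0.3100 ≈ 0.9880 m = S ✓

v_R_max = 1 m/s = 1.0000 m/s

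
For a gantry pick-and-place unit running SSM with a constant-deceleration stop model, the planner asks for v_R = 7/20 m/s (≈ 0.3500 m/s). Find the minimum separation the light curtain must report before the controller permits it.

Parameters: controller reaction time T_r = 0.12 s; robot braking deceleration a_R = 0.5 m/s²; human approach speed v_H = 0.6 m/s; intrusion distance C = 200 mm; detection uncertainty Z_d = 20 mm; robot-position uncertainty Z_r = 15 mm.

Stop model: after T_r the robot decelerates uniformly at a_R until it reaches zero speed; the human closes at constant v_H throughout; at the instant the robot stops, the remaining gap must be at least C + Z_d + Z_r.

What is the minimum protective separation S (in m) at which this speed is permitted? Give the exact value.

S_min = 1783/2000 m = 0.8915 m

braking lasts T_s = (7/20)/(1/2) = 0.7000 s
robot in T_r: 0.3500·0.1200 = 0.0420 m
robot under decel: 0.3500²/(2·0.5000) = 0.1225 m
human over T_r+T_s: 0.6000·(0.1200+0.7000) = 0.4920 m
margins: 0.2000+0.0200+0.0150 = 0.2350 m
S_min ≈ 0.0420+0.1225+0.4920+0.2350  ⇒  S_min = 1783/2000 m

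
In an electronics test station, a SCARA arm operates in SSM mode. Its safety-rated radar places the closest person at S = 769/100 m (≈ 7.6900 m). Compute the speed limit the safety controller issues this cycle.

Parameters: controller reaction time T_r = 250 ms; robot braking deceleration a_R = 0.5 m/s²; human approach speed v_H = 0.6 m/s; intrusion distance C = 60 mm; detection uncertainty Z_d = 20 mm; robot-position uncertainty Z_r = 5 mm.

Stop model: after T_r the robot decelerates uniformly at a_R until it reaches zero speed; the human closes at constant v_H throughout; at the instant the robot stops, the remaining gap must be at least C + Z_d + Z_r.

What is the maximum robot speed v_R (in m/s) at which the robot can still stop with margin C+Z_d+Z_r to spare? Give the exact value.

at the boundary: (1)·v² + (29/20)·v + (-1491/200) = 0
  disc = (29/20)² − 4·(1)·(-1491/200) = 12769/400 ; √disc = 113/20
  v_R = (−(29/20) + 113/20) / (2·(1)) = 21/10 m/s
check:
T_s = v_R/a_R = (21/10)/(1/2) = 4.2000 s
robot in T_r: 2.1000·0.2500 = 0.5250 m
robot covers 2.1000·4.2000 − ½·0.5000·4.2000² = 4.4100 m while stopping
human closes 0.6000·4.4500 = 2.6700 m
margins: 0.0600+0.0200+0.0050 = 0.0850 m
sum ≈ 0.5250+4.4100+2.6700+0.0850 ≈ 7.6900 m = S ✓

v_R_max = 21/10 m/s = 2.1000 m/s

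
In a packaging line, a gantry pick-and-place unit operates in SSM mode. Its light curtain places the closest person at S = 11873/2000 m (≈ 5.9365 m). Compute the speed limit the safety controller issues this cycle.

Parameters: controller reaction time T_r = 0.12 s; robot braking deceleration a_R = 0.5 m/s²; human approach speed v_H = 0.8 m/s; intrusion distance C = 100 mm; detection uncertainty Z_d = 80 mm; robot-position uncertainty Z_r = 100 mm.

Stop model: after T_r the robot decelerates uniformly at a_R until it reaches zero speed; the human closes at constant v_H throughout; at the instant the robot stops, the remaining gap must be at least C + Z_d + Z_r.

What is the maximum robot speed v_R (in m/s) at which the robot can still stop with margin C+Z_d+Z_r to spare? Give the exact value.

v_R_max = 33/20 m/s = 1.6500 m/s

collect terms ⇒ (1)·v_R² + (43/25)·v_R + (-11121/2000) = 0
  disc = (43/25)² − 4·(1)·(-11121/2000) = 63001/2500 ; √disc = 251/50
  v_R = (−(43/25) + 251/50) / (2·(1)) = 33/20 m/s
check:
stop time T_s = (33/20)/(1/2) = 3.3000 s
reaction-phase robot travel = 1.6500·0.1200 = 0.1980 m
braking distance = 1.6500²/(2·0.5000) = 2.7225 m
human closes 0.8000·3.4200 = 2.7360 m
C+Z_d+Z_r = 0.1000+0.0800+0.1000 = 0.2800 m
sum ≈ 0.1980+2.7225+2.7360+0.2800 ≈ 5.9365 m = S ✓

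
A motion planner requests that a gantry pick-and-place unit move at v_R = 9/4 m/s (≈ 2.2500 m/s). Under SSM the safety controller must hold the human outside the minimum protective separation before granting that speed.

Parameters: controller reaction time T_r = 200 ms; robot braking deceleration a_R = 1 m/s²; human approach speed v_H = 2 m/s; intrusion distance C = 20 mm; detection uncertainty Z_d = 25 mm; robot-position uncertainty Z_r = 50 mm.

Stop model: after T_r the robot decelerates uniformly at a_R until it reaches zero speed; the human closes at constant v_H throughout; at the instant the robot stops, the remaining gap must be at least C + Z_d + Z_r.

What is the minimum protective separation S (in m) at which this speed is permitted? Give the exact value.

braking lasts T_s = (9/4)/1 = 2.2500 s
reaction-phase robot travel = 2.2500·0.2000 = 0.4500 m
robot covers 2.2500·2.2500 − ½·1.0000·2.2500² = 2.5312 m while stopping
human closes 2.0000·2.4500 = 4.9000 m
residual clearance needed = 0.0200+0.0250+0.0500 = 0.0950 m
S_min ≈ 0.4500+2.5312+4.9000+0.0950  ⇒  S_min = 6381/800 m

S_min = 6381/800 m = 7.9763 m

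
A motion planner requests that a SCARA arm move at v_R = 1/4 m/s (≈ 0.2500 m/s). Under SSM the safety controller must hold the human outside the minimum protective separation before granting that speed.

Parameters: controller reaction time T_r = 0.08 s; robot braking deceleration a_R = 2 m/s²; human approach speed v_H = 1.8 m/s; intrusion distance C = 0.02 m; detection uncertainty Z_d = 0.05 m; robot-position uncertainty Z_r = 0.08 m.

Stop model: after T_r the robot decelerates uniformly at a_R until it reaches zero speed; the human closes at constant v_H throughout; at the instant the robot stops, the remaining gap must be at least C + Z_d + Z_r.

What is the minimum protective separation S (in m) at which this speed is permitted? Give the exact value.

S_min = 4437/8000 m = 0.5546 m

T_s = v_R/a_R = (1/4)/2 = 0.1250 s
robot covers v_R·T_r = 0.2500·0.0800 = 0.0200 m before braking
robot covers 0.2500·0.1250 − ½·2.0000·0.1250² = 0.0156 m while stopping
person approaches 1.8000·(0.0800+0.1250) = 0.3690 m
residual clearance needed = 0.0200+0.0500+0.0800 = 0.1500 m
S_min ≈ 0.0200+0.0156+0.3690+0.1500  ⇒  S_min = 4437/8000 m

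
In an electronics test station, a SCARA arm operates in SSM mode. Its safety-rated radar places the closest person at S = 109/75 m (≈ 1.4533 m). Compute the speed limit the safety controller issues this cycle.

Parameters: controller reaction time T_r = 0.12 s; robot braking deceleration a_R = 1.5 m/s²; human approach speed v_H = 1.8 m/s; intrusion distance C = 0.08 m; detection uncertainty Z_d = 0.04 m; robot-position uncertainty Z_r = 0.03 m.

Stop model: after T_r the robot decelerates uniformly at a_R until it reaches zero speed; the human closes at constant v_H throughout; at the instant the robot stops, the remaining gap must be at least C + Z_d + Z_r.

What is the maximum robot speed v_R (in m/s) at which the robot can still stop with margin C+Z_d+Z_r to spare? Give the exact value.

at the boundary: (1/3)·v² + (33/25)·v + (-1631/1500) = 0
  disc = (33/25)² − 4·(1/3)·(-1631/1500) = 17956/5625 ; √disc = 134/75
  v_R = (−(33/25) + 134/75) / (2·(1/3)) = 7/10 m/s
check:
braking lasts T_s = (7/10)/(3/2) = 0.4667 s
reaction-phase robot travel = 0.7000·0.1200 = 0.0840 m
robot under decel: 0.7000²/(2·1.5000) = 0.1633 m
human closes 1.8000·0.5867 = 1.0560 m
margins: 0.0800+0.0400+0.0300 = 0.1500 m
sum ≈ 0.0840+0.1633+1.0560+0.1500 ≈ 1.4533 m = S ✓

v_R_max = 7/10 m/s = 0.7000 m/s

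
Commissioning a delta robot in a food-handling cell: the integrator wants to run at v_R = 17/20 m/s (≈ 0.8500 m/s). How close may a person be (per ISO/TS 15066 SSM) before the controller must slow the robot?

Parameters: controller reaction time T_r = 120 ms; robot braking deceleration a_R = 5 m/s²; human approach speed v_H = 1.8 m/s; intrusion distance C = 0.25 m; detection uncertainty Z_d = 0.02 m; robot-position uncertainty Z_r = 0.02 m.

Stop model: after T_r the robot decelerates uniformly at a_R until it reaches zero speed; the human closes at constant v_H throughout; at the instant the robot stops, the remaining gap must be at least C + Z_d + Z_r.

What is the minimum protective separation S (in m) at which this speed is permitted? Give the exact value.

T_s = v_R/a_R = (17/20)/5 = 0.1700 s
reaction-phase robot travel = 0.8500·0.1200 = 0.1020 m
braking distance = 0.8500²/(2·5.0000) = 0.0722 m
person approaches 1.8000·(0.1200+0.1700) = 0.5220 m
residual clearance needed = 0.2500+0.0200+0.0200 = 0.2900 m
S_min ≈ 0.1020+0.0722+0.5220+0.2900  ⇒  S_min = 789/800 m

S_min = 789/800 m = 0.9862 m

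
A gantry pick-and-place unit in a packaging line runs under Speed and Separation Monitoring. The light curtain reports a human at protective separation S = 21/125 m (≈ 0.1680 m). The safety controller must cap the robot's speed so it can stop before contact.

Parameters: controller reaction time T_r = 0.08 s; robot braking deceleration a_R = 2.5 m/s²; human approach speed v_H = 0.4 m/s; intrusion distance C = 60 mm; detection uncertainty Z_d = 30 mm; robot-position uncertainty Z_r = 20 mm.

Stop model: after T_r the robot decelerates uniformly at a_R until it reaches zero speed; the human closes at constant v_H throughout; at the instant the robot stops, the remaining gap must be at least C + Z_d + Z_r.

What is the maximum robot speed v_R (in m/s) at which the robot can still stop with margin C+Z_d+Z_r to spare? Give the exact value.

v_R_max = 1/10 m/s = 0.1000 m/s

collect terms ⇒ (1/5)·v_R² + (6/25)·v_R + (-13/500) = 0
  disc = (6/25)² − 4·(1/5)·(-13/500) = 49/625 ; √disc = 7/25
  v_R = (−(6/25) + 7/25) / (2·(1/5)) = 1/10 m/s
check:
braking lasts T_s = (1/10)/(5/2) = 0.0400 s
robot covers v_R·T_r = 0.1000·0.0800 = 0.0080 m before braking
robot under decel: 0.1000²/(2·2.5000) = 0.0020 m
person approaches 0.4000·(0.0800+0.0400) = 0.0480 m
residual clearance needed = 0.0600+0.0300+0.0200 = 0.1100 m
sum ≈ 0.0080+0.0020+0.0480+0.1100 ≈ 0.1680 m = S ✓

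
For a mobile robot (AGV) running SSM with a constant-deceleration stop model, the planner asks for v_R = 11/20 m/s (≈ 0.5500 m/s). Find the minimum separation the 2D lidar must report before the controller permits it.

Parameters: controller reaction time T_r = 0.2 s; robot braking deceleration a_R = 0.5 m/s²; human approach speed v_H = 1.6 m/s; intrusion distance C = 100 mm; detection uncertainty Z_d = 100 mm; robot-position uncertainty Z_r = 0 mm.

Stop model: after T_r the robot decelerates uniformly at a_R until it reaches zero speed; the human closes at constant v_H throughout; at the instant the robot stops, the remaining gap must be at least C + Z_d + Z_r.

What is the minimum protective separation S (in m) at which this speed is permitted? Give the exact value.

stop time T_s = (11/20)/(1/2) = 1.1000 s
reaction-phase robot travel = 0.5500·0.2000 = 0.1100 m
braking distance = 0.5500²/(2·0.5000) = 0.3025 m
person approaches 1.6000·(0.2000+1.1000) = 2.0800 m
C+Z_d+Z_r = 0.1000+0.1000+0.0000 = 0.2000 m
S_min ≈ 0.1100+0.3025+2.0800+0.2000  ⇒  S_min = 1077/400 m

S_min = 1077/400 m = 2.6925 m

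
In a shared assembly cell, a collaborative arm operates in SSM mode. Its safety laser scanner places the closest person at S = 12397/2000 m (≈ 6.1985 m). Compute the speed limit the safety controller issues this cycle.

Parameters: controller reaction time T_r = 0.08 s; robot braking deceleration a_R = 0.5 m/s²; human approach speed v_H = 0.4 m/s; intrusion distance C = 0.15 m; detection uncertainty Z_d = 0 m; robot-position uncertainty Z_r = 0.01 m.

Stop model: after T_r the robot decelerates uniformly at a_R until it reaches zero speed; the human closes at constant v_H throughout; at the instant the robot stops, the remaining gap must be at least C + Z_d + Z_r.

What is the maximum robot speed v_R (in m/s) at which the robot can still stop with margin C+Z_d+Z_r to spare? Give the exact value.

v_R_max = 41/20 m/s = 2.0500 m/s

collect terms ⇒ (1)·v_R² + (22/25)·v_R + (-12013/2000) = 0
  disc = (22/25)² − 4·(1)·(-12013/2000) = 62001/2500 ; √disc = 249/50
  v_R = (−(22/25) + 249/50) / (2·(1)) = 41/20 m/s
check:
braking lasts T_s = (41/20)/(1/2) = 4.1000 s
robot covers v_R·T_r = 2.0500·0.0800 = 0.1640 m before braking
braking distance = 2.0500²/(2·0.5000) = 4.2025 m
human over T_r+T_s: 0.4000·(0.0800+4.1000) = 1.6720 m
margins: 0.1500+0.0000+0.0100 = 0.1600 m
sum ≈ 0.1640+4.2025+1.6720+0.1600 ≈ 6.1985 m = S ✓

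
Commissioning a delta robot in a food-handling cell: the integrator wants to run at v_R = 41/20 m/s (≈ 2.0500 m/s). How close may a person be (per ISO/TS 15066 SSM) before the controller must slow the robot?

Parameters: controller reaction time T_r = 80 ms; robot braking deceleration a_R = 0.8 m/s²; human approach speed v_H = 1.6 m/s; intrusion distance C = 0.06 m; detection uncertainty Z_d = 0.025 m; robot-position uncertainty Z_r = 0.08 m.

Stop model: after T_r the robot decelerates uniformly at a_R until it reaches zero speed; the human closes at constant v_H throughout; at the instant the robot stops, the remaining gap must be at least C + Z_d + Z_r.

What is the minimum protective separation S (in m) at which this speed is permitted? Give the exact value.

S_min = 114937/16000 m = 7.1836 m

stop time T_s = (41/20)/(4/5) = 2.5625 s
robot in T_r: 2.0500·0.0800 = 0.1640 m
braking distance = 2.0500²/(2·0.8000) = 2.6266 m
person approaches 1.6000·(0.0800+2.5625) = 4.2280 m
residual clearance needed = 0.0600+0.0250+0.0800 = 0.1650 m
S_min ≈ 0.1640+2.6266+4.2280+0.1650  ⇒  S_min = 114937/16000 m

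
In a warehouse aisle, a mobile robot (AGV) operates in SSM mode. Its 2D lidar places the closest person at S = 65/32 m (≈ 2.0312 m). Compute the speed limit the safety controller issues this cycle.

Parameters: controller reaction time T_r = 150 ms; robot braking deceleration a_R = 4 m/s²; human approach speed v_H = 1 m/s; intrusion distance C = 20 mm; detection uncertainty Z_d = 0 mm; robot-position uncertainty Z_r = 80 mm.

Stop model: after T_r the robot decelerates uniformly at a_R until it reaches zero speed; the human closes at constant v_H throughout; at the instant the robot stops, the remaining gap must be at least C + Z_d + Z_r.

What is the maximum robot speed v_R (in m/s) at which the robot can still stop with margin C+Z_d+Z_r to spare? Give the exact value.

collect terms ⇒ (1/8)·v_R² + (2/5)·v_R + (-57/32) = 0
  disc = (2/5)² − 4·(1/8)·(-57/32) = 1681/1600 ; √disc = 41/40
  v_R = (−(2/5) + 41/40) / (2·(1/8)) = 5/2 m/s
check:
T_s = v_R/a_R = (5/2)/4 = 0.6250 s
robot in T_r: 2.5000·0.1500 = 0.3750 m
robot under decel: 2.5000²/(2·4.0000) = 0.7812 m
person approaches 1.0000·(0.1500+0.6250) = 0.7750 m
margins: 0.0200+0.0000+0.0800 = 0.1000 m
sum ≈ 0.3750+0.7812+0.7750+0.1000 ≈ 2.0312 m = S ✓

v_R_max = 5/2 m/s = 2.5000 m/s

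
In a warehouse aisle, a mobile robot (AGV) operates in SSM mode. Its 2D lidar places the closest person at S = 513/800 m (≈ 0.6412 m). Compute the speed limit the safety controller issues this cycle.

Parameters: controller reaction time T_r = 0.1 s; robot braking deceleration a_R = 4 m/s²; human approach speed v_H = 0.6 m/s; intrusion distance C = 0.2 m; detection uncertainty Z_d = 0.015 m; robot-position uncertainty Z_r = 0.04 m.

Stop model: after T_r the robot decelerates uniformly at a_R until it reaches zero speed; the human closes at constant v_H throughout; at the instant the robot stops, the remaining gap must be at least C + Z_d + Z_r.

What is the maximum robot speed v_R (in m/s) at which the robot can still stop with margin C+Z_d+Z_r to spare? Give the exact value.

collect terms ⇒ (1/8)·v_R² + (1/4)·v_R + (-261/800) = 0
  disc = (1/4)² − 4·(1/8)·(-261/800) = 361/1600 ; √disc = 19/40
  v_R = (−(1/4) + 19/40) / (2·(1/8)) = 9/10 m/s
check:
braking lasts T_s = (9/10)/4 = 0.2250 s
robot covers v_R·T_r = 0.9000·0.1000 = 0.0900 m before braking
robot covers 0.9000·0.2250 − ½·4.0000·0.2250² = 0.1013 m while stopping
human over T_r+T_s: 0.6000·(0.1000+0.2250) = 0.1950 m
residual clearance needed = 0.2000+0.0150+0.0400 = 0.2550 m
sum ≈ 0.0900+0.1013+0.1950+0.2550 ≈ 0.6412 m = S ✓

v_R_max = 9/10 m/s = 0.9000 m/s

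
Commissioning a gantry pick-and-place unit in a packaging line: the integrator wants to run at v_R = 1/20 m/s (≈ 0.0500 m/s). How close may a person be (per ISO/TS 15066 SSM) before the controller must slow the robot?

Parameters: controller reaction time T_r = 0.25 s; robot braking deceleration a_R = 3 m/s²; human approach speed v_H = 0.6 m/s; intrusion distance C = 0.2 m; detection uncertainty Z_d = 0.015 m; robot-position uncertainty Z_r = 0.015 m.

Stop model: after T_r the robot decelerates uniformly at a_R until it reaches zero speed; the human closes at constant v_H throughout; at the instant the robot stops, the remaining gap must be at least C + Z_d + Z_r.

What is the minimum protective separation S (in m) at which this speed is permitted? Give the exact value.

stop time T_s = (1/20)/3 = 0.0167 s
robot covers v_R·T_r = 0.0500·0.2500 = 0.0125 m before braking
robot covers 0.0500·0.0167 − ½·3.0000·0.0167² = 0.0004 m while stopping
person approaches 0.6000·(0.2500+0.0167) = 0.1600 m
residual clearance needed = 0.2000+0.0150+0.0150 = 0.2300 m
S_min ≈ 0.0125+0.0004+0.1600+0.2300  ⇒  S_min = 967/2400 m

S_min = 967/2400 m = 0.4029 m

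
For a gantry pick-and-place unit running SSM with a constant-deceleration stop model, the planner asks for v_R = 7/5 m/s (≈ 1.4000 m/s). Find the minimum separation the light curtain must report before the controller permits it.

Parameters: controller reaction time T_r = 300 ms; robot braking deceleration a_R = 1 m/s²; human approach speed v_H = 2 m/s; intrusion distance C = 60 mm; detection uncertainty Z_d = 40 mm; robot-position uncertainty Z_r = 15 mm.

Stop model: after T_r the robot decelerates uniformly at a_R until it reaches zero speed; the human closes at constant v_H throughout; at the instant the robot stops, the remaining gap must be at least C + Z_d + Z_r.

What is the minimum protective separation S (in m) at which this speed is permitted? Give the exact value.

S_min = 983/200 m = 4.9150 m

stop time T_s = (7/5)/1 = 1.4000 s
reaction-phase robot travel = 1.4000·0.3000 = 0.4200 m
robot under decel: 1.4000²/(2·1.0000) = 0.9800 m
human over T_r+T_s: 2.0000·(0.3000+1.4000) = 3.4000 m
margins: 0.0600+0.0400+0.0150 = 0.1150 m
S_min ≈ 0.4200+0.9800+3.4000+0.1150  ⇒  S_min = 983/200 m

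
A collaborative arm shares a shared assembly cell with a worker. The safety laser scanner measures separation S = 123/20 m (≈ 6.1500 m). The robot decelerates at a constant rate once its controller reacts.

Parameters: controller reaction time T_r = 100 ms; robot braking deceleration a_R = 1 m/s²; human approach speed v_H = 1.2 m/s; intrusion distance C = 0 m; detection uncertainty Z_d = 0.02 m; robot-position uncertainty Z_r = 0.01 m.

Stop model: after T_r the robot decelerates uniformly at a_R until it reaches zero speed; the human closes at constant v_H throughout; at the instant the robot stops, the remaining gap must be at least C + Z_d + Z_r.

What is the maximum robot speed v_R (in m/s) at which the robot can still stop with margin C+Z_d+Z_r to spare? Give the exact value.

v_R_max = 12/5 m/s = 2.4000 m/s

at the boundary: (1/2)·v² + (13/10)·v + (-6) = 0
  disc = (13/10)² − 4·(1/2)·(-6) = 1369/100 ; √disc = 37/10
  v_R = (−(13/10) + 37/10) / (2·(1/2)) = 12/5 m/s
check:
stop time T_s = (12/5)/1 = 2.4000 s
robot covers v_R·T_r = 2.4000·0.1000 = 0.2400 m before braking
braking distance = 2.4000²/(2·1.0000) = 2.8800 m
person approaches 1.2000·(0.1000+2.4000) = 3.0000 m
margins: 0.0000+0.0200+0.0100 = 0.0300 m
sum ≈ 0.2400+2.8800+3.0000+0.0300 ≈ 6.1500 m = S ✓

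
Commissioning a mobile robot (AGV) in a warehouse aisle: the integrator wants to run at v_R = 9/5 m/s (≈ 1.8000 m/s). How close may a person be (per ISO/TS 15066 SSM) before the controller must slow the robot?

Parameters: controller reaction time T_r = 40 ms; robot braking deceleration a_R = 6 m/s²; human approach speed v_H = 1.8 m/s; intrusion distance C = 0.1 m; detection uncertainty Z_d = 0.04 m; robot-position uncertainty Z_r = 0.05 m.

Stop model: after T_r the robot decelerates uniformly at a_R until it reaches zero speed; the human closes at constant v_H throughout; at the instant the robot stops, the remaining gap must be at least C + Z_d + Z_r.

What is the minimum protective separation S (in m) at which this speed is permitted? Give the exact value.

S_min = 143/125 m = 1.1440 m

braking lasts T_s = (9/5)/6 = 0.3000 s
robot covers v_R·T_r = 1.8000·0.0400 = 0.0720 m before braking
braking distance = 1.8000²/(2·6.0000) = 0.2700 m
person approaches 1.8000·(0.0400+0.3000) = 0.6120 m
C+Z_d+Z_r = 0.1000+0.0400+0.0500 = 0.1900 m
S_min ≈ 0.0720+0.2700+0.6120+0.1900  ⇒  S_min = 143/125 m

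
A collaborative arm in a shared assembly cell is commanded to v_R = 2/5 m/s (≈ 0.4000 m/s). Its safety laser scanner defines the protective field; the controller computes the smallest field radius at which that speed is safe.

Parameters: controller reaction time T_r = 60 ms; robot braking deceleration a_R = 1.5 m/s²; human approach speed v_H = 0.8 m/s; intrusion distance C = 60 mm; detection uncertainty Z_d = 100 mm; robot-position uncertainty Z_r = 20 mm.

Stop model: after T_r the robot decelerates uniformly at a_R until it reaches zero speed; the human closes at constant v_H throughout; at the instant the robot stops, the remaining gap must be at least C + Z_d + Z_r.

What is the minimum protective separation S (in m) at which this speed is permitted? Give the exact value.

S_min = 389/750 m = 0.5187 m

T_s = v_R/a_R = (2/5)/(3/2) = 0.2667 s
robot in T_r: 0.4000·0.0600 = 0.0240 m
robot under decel: 0.4000²/(2·1.5000) = 0.0533 m
human over T_r+T_s: 0.8000·(0.0600+0.2667) = 0.2613 m
residual clearance needed = 0.0600+0.1000+0.0200 = 0.1800 m
S_min ≈ 0.0240+0.0533+0.2613+0.1800  ⇒  S_min = 389/750 m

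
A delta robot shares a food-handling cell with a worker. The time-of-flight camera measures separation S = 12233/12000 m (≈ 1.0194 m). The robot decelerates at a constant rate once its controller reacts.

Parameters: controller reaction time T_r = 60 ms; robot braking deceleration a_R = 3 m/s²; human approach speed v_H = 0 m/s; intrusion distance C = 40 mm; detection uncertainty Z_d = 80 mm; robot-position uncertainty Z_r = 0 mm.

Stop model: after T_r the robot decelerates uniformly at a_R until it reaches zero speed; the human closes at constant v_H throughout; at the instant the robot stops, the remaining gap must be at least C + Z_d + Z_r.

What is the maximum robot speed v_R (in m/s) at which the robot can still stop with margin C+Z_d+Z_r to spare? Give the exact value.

v_R_max = 43/20 m/s = 2.1500 m/s

at the boundary: (1/6)·v² + (3/50)·v + (-10793/12000) = 0
  disc = (3/50)² − 4·(1/6)·(-10793/12000) = 54289/90000 ; √disc = 233/300
  v_R = (−(3/50) + 233/300) / (2·(1/6)) = 43/20 m/s
check:
braking lasts T_s = (43/20)/3 = 0.7167 s
reaction-phase robot travel = 2.1500·0.0600 = 0.1290 m
braking distance = 2.1500²/(2·3.0000) = 0.7704 m
person approaches 0.0000·(0.0600+0.7167) = 0.0000 m
residual clearance needed = 0.0400+0.0800+0.0000 = 0.1200 m
sum ≈ 0.1290+0.7704+0.0000+0.1200 ≈ 1.0194 m = S ✓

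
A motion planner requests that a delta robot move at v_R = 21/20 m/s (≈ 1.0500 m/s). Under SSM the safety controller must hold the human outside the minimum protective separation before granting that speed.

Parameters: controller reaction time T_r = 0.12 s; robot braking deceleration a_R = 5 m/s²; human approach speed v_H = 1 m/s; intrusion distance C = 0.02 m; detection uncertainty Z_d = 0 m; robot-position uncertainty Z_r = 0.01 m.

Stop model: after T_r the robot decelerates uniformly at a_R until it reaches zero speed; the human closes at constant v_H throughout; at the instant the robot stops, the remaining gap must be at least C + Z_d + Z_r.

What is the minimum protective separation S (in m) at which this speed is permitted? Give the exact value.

braking lasts T_s = (21/20)/5 = 0.2100 s
reaction-phase robot travel = 1.0500·0.1200 = 0.1260 m
robot covers 1.0500·0.2100 − ½·5.0000·0.2100² = 0.1103 m while stopping
human over T_r+T_s: 1.0000·(0.1200+0.2100) = 0.3300 m
margins: 0.0200+0.0000+0.0100 = 0.0300 m
S_min ≈ 0.1260+0.1103+0.3300+0.0300  ⇒  S_min = 477/800 m

S_min = 477/800 m = 0.5962 m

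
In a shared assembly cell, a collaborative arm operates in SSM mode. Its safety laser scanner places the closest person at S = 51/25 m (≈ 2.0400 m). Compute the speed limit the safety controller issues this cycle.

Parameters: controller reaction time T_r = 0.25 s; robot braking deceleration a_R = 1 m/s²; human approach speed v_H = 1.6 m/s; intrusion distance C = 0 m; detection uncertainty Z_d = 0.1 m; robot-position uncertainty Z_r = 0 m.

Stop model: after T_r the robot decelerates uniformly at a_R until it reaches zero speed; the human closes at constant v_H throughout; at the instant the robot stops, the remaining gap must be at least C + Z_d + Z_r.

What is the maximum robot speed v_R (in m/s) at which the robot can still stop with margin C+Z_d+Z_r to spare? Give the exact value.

v_R_max = 7/10 m/s = 0.7000 m/s

collect terms ⇒ (1/2)·v_R² + (37/20)·v_R + (-77/50) = 0
  disc = (37/20)² − 4·(1/2)·(-77/50) = 2601/400 ; √disc = 51/20
  v_R = (−(37/20) + 51/20) / (2·(1/2)) = 7/10 m/s
check:
braking lasts T_s = (7/10)/1 = 0.7000 s
robot covers v_R·T_r = 0.7000·0.2500 = 0.1750 m before braking
braking distance = 0.7000²/(2·1.0000) = 0.2450 m
human over T_r+T_s: 1.6000·(0.2500+0.7000) = 1.5200 m
C+Z_d+Z_r = 0.0000+0.1000+0.0000 = 0.1000 m
sum ≈ 0.1750+0.2450+1.5200+0.1000 ≈ 2.0400 m = S ✓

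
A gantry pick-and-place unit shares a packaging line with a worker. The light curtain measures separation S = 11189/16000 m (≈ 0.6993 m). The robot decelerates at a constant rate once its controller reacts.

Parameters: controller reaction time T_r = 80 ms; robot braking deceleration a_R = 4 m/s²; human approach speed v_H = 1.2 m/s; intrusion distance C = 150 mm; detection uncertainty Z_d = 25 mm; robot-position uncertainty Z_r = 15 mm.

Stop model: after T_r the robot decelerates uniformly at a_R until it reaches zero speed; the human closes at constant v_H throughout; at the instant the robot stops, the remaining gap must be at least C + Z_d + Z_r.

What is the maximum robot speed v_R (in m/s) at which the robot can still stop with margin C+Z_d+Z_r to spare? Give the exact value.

v_R_max = 17/20 m/s = 0.8500 m/s

at the boundary: (1/8)·v² + (19/50)·v + (-6613/16000) = 0
  disc = (19/50)² − 4·(1/8)·(-6613/16000) = 56169/160000 ; √disc = 237/400
  v_R = (−(19/50) + 237/400) / (2·(1/8)) = 17/20 m/s
check:
T_s = v_R/a_R = (17/20)/4 = 0.2125 s
robot covers v_R·T_r = 0.8500·0.0800 = 0.0680 m before braking
braking distance = 0.8500²/(2·4.0000) = 0.0903 m
human closes 1.2000·0.2925 = 0.3510 m
residual clearance needed = 0.1500+0.0250+0.0150 = 0.1900 m
sum ≈ 0.0680+0.0903+0.3510+0.1900 ≈ 0.6993 m = S ✓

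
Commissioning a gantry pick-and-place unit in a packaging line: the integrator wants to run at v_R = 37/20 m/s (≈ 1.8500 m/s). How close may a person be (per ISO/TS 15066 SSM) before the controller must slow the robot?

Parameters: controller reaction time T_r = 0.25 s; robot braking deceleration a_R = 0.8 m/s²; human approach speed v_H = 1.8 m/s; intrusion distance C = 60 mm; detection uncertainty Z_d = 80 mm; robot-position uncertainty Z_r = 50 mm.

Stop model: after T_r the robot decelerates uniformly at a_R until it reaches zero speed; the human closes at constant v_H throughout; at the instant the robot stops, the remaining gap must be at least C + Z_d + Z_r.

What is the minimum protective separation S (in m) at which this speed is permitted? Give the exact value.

S_min = 23693/3200 m = 7.4041 m

T_s = v_R/a_R = (37/20)/(4/5) = 2.3125 s
robot covers v_R·T_r = 1.8500·0.2500 = 0.4625 m before braking
robot covers 1.8500·2.3125 − ½·0.8000·2.3125² = 2.1391 m while stopping
person approaches 1.8000·(0.2500+2.3125) = 4.6125 m
margins: 0.0600+0.0800+0.0500 = 0.1900 m
S_min ≈ 0.4625+2.1391+4.6125+0.1900  ⇒  S_min = 23693/3200 m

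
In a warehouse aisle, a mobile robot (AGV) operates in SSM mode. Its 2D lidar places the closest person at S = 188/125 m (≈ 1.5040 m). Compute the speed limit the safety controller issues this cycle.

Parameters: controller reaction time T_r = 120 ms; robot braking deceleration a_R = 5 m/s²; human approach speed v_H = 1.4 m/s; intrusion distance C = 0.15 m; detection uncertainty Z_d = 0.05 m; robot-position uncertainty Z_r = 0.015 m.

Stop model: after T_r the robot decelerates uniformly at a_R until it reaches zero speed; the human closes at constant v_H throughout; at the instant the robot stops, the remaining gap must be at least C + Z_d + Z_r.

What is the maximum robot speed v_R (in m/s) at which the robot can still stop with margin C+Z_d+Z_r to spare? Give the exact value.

collect terms ⇒ (1/10)·v_R² + (2/5)·v_R + (-1121/1000) = 0
  disc = (2/5)² − 4·(1/10)·(-1121/1000) = 1521/2500 ; √disc = 39/50
  v_R = (−(2/5) + 39/50) / (2·(1/10)) = 19/10 m/s
check:
stop time T_s = (19/10)/5 = 0.3800 s
reaction-phase robot travel = 1.9000·0.1200 = 0.2280 m
robot covers 1.9000·0.3800 − ½·5.0000·0.3800² = 0.3610 m while stopping
person approaches 1.4000·(0.1200+0.3800) = 0.7000 m
residual clearance needed = 0.1500+0.0500+0.0150 = 0.2150 m
sum ≈ 0.2280+0.3610+0.7000+0.2150 ≈ 1.5040 m = S ✓

v_R_max = 19/10 m/s = 1.9000 m/s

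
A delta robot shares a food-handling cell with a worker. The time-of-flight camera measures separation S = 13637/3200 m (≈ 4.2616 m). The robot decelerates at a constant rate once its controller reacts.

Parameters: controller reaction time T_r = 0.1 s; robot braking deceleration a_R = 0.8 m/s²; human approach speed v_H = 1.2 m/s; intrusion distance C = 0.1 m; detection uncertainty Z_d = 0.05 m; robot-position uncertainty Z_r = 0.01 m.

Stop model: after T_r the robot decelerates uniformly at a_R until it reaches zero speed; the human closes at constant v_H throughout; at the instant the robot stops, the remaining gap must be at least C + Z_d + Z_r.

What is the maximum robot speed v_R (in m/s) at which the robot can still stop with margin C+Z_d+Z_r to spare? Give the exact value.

v_R_max = 31/20 m/s = 1.5500 m/s

at the boundary: (5/8)·v² + (8/5)·v + (-12741/3200) = 0
  disc = (8/5)² − 4·(5/8)·(-12741/3200) = 80089/6400 ; √disc = 283/80
  v_R = (−(8/5) + 283/80) / (2·(5/8)) = 31/20 m/s
check:
braking lasts T_s = (31/20)/(4/5) = 1.9375 s
robot covers v_R·T_r = 1.5500·0.1000 = 0.1550 m before braking
robot under decel: 1.5500²/(2·0.8000) = 1.5016 m
person approaches 1.2000·(0.1000+1.9375) = 2.4450 m
C+Z_d+Z_r = 0.1000+0.0500+0.0100 = 0.1600 m
sum ≈ 0.1550+1.5016+2.4450+0.1600 ≈ 4.2616 m = S ✓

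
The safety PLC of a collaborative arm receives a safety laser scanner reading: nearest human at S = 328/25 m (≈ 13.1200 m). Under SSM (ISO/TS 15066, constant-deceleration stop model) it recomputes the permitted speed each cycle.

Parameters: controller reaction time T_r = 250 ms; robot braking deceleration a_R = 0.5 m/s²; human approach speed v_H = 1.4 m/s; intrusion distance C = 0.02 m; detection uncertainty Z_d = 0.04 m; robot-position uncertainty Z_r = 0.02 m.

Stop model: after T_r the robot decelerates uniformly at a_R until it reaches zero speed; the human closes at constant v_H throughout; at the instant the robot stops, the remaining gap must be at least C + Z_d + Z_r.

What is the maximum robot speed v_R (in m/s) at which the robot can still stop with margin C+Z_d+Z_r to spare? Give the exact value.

v_R_max = 47/20 m/s = 2.3500 m/s

collect terms ⇒ (1)·v_R² + (61/20)·v_R + (-1269/100) = 0
  disc = (61/20)² − 4·(1)·(-1269/100) = 961/16 ; √disc = 31/4
  v_R = (−(61/20) + 31/4) / (2·(1)) = 47/20 m/s
check:
stop time T_s = (47/20)/(1/2) = 4.7000 s
reaction-phase robot travel = 2.3500·0.2500 = 0.5875 m
robot covers 2.3500·4.7000 − ½·0.5000·4.7000² = 5.5225 m while stopping
human over T_r+T_s: 1.4000·(0.2500+4.7000) = 6.9300 m
C+Z_d+Z_r = 0.0200+0.0400+0.0200 = 0.0800 m
sum ≈ 0.5875+5.5225+6.9300+0.0800 ≈ 13.1200 m = S ✓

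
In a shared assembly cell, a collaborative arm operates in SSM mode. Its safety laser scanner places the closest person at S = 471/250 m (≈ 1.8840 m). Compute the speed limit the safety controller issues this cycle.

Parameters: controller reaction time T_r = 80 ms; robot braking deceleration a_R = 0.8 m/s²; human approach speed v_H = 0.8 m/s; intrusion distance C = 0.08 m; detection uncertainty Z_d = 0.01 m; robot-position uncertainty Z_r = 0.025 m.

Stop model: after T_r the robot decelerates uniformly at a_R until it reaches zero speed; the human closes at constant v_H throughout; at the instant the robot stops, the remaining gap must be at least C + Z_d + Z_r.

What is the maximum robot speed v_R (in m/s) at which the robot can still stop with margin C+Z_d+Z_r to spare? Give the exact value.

v_R_max = 1 m/s = 1.0000 m/s

quadratic (5/8)·v² + (27/25)·v + (-341/200) = 0
  disc = (27/25)² − 4·(5/8)·(-341/200) = 54289/10000 ; √disc = 233/100
  v_R = (−(27/25) + 233/100) / (2·(5/8)) = 1 m/s
check:
braking lasts T_s = 1/(4/5) = 1.2500 s
reaction-phase robot travel = 1.0000·0.0800 = 0.0800 m
braking distance = 1.0000²/(2·0.8000) = 0.6250 m
human over T_r+T_s: 0.8000·(0.0800+1.2500) = 1.0640 m
margins: 0.0800+0.0100+0.0250 = 0.1150 m
sum ≈ 0.0800+0.6250+1.0640+0.1150 ≈ 1.8840 m = S ✓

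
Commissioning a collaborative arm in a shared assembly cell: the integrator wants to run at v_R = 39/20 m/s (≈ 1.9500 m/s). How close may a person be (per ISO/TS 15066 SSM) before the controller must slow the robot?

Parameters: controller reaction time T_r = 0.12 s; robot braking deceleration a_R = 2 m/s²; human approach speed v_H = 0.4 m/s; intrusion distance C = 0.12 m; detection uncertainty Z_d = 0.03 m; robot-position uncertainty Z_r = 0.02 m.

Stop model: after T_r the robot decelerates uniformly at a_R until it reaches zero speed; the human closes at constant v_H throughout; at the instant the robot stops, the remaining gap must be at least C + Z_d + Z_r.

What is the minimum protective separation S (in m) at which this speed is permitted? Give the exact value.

stop time T_s = (39/20)/2 = 0.9750 s
robot covers v_R·T_r = 1.9500·0.1200 = 0.2340 m before braking
robot covers 1.9500·0.9750 − ½·2.0000·0.9750² = 0.9506 m while stopping
human closes 0.4000·1.0950 = 0.4380 m
margins: 0.1200+0.0300+0.0200 = 0.1700 m
S_min ≈ 0.2340+0.9506+0.4380+0.1700  ⇒  S_min = 14341/8000 m

S_min = 14341/8000 m = 1.7926 m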